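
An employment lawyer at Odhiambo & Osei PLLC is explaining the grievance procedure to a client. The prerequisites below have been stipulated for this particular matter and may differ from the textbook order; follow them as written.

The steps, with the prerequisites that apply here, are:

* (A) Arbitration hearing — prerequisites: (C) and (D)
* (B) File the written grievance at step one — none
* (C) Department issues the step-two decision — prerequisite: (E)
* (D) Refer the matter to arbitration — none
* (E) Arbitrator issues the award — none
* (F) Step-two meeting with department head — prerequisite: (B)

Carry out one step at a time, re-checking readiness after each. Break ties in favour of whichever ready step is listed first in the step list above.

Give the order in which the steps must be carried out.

(B), (D), (E), (C), (A), (F)

(B), (D) and (E) have no prerequisites; (B) is listed earlier, so (B) is first.
(F) now also ready, so the ready set is {(D), (E), (F)}; (D) is listed earlier → (D).
Now (E) and (F) have their prerequisites met. (E) is listed earlier, so (E) next.
Now (C) and (F) have their prerequisites met. (C) is listed earlier, so (C) next.
(A) now also ready, so the ready set is {(A), (F)}; (A) is listed earlier → (A).
(F) needed (B), now all done → (F).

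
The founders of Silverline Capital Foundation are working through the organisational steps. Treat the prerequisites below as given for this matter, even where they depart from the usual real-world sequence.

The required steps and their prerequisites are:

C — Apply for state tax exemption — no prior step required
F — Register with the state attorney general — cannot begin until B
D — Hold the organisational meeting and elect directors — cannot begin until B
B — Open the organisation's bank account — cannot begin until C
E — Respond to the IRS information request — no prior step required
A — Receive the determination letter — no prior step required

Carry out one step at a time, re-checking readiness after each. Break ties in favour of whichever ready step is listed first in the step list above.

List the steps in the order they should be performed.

Nothing is required for C, E and A. C is listed earlier → C first.
Now B, E and A have their prerequisites met. B is listed earlier, so B next.
Ready: F, D, E and A. F is listed earlier → F.
Now D, E and A have their prerequisites met. D is listed earlier, so D next.
Now E and A have their prerequisites met. E is listed earlier, so E next.
A is the only step now ready → A.

C → B → F → D → E → A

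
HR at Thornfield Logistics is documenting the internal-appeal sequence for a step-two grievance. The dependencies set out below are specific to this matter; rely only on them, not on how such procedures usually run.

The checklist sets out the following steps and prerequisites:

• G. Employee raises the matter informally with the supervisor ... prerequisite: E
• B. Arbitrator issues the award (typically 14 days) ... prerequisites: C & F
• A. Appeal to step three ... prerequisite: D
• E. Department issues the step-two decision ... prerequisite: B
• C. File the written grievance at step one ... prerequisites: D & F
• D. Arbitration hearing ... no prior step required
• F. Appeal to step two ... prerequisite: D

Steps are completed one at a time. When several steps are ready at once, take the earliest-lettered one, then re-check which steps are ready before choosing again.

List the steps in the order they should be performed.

D, A, F, C, B, E, G

D has no prerequisites → D first.
A and F are both available; A has the earlier label → A.
F is the only step now ready → F.
C needed D and F, now all done → C.
B is the only step now ready → B.
Next only E has its prerequisites met → E.
G needed E, now all done → G.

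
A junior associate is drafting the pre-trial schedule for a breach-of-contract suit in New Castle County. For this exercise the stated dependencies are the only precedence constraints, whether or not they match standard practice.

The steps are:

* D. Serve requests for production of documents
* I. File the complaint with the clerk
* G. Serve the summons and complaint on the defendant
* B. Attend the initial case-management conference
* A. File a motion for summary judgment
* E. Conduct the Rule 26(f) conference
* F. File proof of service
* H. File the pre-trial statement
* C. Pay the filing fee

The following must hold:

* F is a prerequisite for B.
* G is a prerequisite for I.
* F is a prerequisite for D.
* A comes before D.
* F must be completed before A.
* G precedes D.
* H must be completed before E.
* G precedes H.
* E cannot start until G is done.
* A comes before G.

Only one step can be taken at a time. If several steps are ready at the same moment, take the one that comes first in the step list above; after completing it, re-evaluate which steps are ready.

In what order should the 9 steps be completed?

F and C have no prerequisites; F is listed earlier, so F is first.
B and A now also ready, so the ready set is {B, A, C}; B is listed earlier → B.
Ready: A and C. A is listed earlier → A.
G now also ready, so the ready set is {G, C}; G is listed earlier → G.
D, I and H now also ready, so the ready set is {D, I, H, C}; D is listed earlier → D.
Now I, H and C have their prerequisites met. I is listed earlier, so I next.
Ready: H and C. H is listed earlier → H.
E and C are both available; E is listed earlier → E.
C is the only step now ready → C.

F, B, A, G, D, I, H, E, C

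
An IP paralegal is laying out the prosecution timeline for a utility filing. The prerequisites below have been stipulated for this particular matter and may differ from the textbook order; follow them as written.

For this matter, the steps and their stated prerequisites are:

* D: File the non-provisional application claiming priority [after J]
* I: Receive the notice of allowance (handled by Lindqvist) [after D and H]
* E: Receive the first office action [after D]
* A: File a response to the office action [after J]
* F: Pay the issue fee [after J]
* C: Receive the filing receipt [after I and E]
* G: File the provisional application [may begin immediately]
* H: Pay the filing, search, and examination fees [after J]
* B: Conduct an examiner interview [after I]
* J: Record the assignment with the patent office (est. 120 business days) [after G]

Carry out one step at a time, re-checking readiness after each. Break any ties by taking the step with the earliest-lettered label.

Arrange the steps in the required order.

G is the only step with nothing outstanding, so it goes first.
J is the only step now ready → J.
Ready: A, D, F and H. A has the earlier label → A.
D, F and H are all available; D has the earlier label → D.
Ready: E, F and H. E has the earlier label → E.
F and H are both available; F has the earlier label → F.
H needed J, now all done → H.
I needed D and H, now all done → I.
Ready: B and C. B has the earlier label → B.
Next only C has its prerequisites met → C.

G J A D E F H I B C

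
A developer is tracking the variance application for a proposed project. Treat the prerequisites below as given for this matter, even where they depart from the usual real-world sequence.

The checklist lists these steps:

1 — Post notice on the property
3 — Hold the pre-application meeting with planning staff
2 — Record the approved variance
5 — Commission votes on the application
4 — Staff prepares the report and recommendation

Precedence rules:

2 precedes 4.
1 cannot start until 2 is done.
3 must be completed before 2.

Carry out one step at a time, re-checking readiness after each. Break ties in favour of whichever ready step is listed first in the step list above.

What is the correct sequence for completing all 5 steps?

3, 2, 1, 5, 4

Nothing is required for 3 and 5. 3 is listed earlier → 3 first.
2 and 5 are both available; 2 is listed earlier → 2.
1 and 4 now also ready, so the ready set is {1, 5, 4}; 1 is listed earlier → 1.
Ready: 5 and 4. 5 is listed earlier → 5.
4 needed 2, now all done → 4.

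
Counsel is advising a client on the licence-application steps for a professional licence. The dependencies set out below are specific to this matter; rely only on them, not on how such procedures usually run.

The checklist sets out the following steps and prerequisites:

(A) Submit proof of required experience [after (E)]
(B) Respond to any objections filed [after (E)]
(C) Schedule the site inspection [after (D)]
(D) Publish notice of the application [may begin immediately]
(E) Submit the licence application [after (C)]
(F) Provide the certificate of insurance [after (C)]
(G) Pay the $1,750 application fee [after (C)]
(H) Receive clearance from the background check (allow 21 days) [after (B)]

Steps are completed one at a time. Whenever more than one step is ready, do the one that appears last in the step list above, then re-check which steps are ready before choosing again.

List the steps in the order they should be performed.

(D) has no prerequisites → (D) first.
That leaves (C) as the only ready step → (C).
Now (G), (F) and (E) have their prerequisites met. (G) is listed later, so (G) next.
Now (F) and (E) have their prerequisites met. (F) is listed later, so (F) next.
(E) is the only step now ready → (E).
Ready: (B) and (A). (B) is listed later → (B).
(H) and (A) are both available; (H) is listed later → (H).
(A) needed (E), now all done → (A).

(D) → (C) → (G) → (F) → (E) → (B) → (H) → (A)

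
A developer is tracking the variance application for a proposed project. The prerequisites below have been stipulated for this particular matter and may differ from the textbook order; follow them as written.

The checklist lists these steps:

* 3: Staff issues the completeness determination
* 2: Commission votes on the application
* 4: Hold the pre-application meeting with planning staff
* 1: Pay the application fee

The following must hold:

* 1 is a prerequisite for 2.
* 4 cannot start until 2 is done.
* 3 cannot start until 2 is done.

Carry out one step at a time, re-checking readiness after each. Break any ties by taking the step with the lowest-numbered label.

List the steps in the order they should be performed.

1, 2, 3, 4

Only 1 has no prerequisites, so it is first.
2 needed 1, now all done → 2.
Ready: 3 and 4. 3 has the earlier label → 3.
4 needed 2, now all done → 4.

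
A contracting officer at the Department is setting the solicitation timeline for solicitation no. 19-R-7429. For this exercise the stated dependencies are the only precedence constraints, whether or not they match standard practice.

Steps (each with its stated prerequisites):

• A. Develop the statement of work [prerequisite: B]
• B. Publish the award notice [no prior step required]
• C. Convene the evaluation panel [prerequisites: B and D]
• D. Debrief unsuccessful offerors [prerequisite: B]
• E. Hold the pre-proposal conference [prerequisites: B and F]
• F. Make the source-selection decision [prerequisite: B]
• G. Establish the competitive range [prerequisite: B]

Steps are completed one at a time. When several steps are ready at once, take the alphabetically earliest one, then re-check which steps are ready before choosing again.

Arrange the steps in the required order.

B is the only step with nothing outstanding, so it goes first.
A, D, F and G are all available; A has the earlier label → A.
Now D, F and G have their prerequisites met. D has the earlier label, so D next.
Ready: C, F and G. C has the earlier label → C.
Now F and G have their prerequisites met. F has the earlier label, so F next.
E now also ready, so the ready set is {E, G}; E has the earlier label → E.
G needed B, now all done → G.

B, A, D, C, F, E, G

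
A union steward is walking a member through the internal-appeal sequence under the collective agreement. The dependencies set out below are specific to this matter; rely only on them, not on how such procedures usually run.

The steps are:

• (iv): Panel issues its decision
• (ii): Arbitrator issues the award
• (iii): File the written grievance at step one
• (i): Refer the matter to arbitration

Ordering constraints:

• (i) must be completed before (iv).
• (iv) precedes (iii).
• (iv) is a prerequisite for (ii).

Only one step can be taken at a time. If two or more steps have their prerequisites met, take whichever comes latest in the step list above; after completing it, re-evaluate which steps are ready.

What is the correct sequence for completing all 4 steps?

(i) is the only step with nothing outstanding, so it goes first.
That leaves (iv) as the only ready step → (iv).
Now (iii) and (ii) have their prerequisites met. (iii) is listed later, so (iii) next.
(ii) needed (iv), now all done → (ii).

(i), (iv), (iii), (ii)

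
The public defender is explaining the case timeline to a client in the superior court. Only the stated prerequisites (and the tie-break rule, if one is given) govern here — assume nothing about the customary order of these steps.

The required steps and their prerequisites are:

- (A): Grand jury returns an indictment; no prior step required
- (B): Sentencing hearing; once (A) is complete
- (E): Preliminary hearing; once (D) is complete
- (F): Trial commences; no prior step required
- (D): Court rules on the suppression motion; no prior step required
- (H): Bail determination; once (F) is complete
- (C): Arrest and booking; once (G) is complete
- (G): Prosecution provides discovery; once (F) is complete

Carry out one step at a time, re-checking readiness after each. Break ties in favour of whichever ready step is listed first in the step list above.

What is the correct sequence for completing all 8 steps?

(A) → (B) → (F) → (D) → (E) → (H) → (G) → (C)

(A), (F) and (D) have no prerequisites; (A) is listed earlier, so (A) is first.
(B) now also ready, so the ready set is {(B), (F), (D)}; (B) is listed earlier → (B).
(F) and (D) are both available; (F) is listed earlier → (F).
(H) and (G) now also ready, so the ready set is {(D), (H), (G)}; (D) is listed earlier → (D).
(E) now also ready, so the ready set is {(E), (H), (G)}; (E) is listed earlier → (E).
Ready: (H) and (G). (H) is listed earlier → (H).
(G) is the only step now ready → (G).
(C) needed (G), now all done → (C).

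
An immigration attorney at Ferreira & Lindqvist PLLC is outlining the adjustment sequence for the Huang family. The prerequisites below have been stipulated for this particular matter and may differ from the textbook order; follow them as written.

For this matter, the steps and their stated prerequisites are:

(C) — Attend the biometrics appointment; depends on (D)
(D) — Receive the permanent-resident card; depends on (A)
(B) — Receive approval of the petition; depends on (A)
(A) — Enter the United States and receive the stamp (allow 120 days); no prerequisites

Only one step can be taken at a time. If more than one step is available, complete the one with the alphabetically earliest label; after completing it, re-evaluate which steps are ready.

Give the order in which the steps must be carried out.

(A), (B), (D), (C)

(A) is the only step with nothing outstanding, so it goes first.
Now (B) and (D) have their prerequisites met. (B) has the earlier label, so (B) next.
(D) is the only step now ready → (D).
(C) needed (D), now all done → (C).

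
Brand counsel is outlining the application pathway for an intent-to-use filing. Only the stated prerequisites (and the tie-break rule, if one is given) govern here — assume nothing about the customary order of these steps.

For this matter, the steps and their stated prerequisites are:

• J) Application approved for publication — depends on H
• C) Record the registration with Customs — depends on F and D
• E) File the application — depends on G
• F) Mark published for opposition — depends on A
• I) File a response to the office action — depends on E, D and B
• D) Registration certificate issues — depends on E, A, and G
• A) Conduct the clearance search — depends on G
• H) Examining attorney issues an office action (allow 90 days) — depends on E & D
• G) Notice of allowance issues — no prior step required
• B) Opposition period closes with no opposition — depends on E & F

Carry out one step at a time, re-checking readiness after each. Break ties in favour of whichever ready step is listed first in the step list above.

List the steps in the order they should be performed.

G, E, A, F, D, C, H, J, B, I

G is the only step with nothing outstanding, so it goes first.
Now E and A have their prerequisites met. E is listed earlier, so E next.
Next only A has its prerequisites met → A.
F and D are both available; F is listed earlier → F.
B now also ready, so the ready set is {D, B}; D is listed earlier → D.
C, H and B are all available; C is listed earlier → C.
Ready: H and B. H is listed earlier → H.
Ready: J and B. J is listed earlier → J.
That leaves B as the only ready step → B.
I is the only step now ready → I.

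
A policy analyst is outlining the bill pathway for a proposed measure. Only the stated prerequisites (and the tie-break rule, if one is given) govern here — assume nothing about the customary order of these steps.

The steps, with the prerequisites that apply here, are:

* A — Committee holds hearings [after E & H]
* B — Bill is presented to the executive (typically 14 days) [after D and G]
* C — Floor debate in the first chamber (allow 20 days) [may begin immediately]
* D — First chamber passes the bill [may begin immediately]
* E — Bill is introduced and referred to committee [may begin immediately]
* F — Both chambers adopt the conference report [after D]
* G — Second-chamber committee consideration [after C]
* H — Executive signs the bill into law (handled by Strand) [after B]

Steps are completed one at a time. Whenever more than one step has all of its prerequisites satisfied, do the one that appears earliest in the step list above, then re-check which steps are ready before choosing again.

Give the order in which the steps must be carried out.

C, D, E, F, G, B, H, A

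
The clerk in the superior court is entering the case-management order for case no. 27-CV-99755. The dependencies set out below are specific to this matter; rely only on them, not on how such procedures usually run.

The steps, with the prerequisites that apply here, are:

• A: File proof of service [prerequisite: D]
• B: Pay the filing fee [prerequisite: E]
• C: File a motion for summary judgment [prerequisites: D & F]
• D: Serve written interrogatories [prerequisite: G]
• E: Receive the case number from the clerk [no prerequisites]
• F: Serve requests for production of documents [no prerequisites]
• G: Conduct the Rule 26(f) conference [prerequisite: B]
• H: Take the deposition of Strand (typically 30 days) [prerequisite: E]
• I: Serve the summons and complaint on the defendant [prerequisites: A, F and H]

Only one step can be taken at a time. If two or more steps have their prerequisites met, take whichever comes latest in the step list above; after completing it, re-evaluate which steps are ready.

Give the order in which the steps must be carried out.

F → E → H → B → G → D → C → A → I

F and E have no prerequisites; F is listed later, so F is first.
That leaves E as the only ready step → E.
Now H and B have their prerequisites met. H is listed later, so H next.
That leaves B as the only ready step → B.
Next only G has its prerequisites met → G.
D needed G, now all done → D.
Now C and A have their prerequisites met. C is listed later, so C next.
That leaves A as the only ready step → A.
I is the only step now ready → I.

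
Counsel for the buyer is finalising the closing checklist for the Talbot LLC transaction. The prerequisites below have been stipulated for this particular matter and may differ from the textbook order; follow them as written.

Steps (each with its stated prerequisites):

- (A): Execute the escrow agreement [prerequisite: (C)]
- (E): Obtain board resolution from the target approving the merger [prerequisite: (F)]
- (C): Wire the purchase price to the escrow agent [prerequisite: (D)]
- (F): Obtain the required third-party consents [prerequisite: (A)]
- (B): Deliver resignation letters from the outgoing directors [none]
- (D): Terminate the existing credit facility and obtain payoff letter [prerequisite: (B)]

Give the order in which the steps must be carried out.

(B) → (D) → (C) → (A) → (F) → (E)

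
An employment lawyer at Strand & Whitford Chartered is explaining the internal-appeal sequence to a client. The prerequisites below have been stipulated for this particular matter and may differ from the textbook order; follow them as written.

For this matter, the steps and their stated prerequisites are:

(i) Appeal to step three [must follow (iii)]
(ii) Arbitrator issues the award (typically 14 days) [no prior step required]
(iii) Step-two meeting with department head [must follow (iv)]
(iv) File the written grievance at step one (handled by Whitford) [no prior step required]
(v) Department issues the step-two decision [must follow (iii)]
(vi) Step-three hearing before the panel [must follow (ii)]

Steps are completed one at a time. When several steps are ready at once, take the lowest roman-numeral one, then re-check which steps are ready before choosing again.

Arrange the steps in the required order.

(ii) and (iv) have no prerequisites; (ii) has the earlier label, so (ii) is first.
(vi) now also ready, so the ready set is {(iv), (vi)}; (iv) has the earlier label → (iv).
Ready: (iii) and (vi). (iii) has the earlier label → (iii).
(i) and (v) now also ready, so the ready set is {(i), (v), (vi)}; (i) has the earlier label → (i).
(v) and (vi) are both available; (v) has the earlier label → (v).
Next only (vi) has its prerequisites met → (vi).

(ii) (iv) (iii) (i) (v) (vi)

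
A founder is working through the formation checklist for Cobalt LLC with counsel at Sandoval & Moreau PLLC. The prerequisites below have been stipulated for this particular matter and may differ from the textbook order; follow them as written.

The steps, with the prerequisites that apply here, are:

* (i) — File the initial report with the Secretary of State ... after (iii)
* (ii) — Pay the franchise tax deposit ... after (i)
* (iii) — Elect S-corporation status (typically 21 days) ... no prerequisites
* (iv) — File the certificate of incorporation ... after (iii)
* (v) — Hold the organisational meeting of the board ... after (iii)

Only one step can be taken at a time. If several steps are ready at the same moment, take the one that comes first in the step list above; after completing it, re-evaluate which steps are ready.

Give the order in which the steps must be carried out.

(iii), (i), (ii), (iv), (v)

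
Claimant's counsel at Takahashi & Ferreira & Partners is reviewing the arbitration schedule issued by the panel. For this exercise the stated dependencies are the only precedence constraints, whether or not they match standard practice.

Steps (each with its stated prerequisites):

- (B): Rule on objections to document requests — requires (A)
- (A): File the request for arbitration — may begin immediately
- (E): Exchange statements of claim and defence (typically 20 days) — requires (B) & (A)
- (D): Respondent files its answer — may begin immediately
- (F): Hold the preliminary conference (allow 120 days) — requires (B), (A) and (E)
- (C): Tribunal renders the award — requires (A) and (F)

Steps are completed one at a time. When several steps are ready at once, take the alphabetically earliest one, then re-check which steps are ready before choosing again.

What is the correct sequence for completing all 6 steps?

(A), (B), (D), (E), (F), (C)

(A) and (D) have no prerequisites; (A) has the earlier label, so (A) is first.
(B) and (D) are both available; (B) has the earlier label → (B).
Now (D) and (E) have their prerequisites met. (D) has the earlier label, so (D) next.
(E) needed (A) and (B), now all done → (E).
That leaves (F) as the only ready step → (F).
That leaves (C) as the only ready step → (C).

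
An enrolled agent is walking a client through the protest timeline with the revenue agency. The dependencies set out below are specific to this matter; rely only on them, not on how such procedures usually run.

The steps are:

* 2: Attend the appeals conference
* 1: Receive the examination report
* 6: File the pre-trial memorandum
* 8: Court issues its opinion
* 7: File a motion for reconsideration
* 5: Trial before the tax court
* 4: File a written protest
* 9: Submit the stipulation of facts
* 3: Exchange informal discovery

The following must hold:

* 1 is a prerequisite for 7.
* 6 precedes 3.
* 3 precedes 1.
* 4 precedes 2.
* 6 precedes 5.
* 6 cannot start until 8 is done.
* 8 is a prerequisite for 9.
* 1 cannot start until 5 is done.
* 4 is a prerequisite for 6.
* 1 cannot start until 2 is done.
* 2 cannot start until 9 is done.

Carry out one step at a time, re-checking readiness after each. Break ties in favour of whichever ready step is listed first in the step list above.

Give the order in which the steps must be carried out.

8 → 4 → 6 → 5 → 9 → 2 → 3 → 1 → 7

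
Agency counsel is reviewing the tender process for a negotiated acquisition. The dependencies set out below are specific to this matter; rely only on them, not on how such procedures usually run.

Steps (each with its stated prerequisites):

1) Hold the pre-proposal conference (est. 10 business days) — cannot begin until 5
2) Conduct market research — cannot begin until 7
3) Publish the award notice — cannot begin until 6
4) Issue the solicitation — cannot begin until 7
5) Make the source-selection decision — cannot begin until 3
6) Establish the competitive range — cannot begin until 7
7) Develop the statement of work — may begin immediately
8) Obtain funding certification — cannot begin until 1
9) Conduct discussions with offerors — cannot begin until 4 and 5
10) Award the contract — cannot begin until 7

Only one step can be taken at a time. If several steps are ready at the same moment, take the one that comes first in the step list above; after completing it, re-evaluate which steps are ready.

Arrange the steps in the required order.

Only 7 has no prerequisites, so it is first.
2, 4, 6 and 10 are all available; 2 is listed earlier → 2.
Ready: 4, 6 and 10. 4 is listed earlier → 4.
Now 6 and 10 have their prerequisites met. 6 is listed earlier, so 6 next.
Ready: 3 and 10. 3 is listed earlier → 3.
5 now also ready, so the ready set is {5, 10}; 5 is listed earlier → 5.
Now 1, 9 and 10 have their prerequisites met. 1 is listed earlier, so 1 next.
8, 9 and 10 are all available; 8 is listed earlier → 8.
Ready: 9 and 10. 9 is listed earlier → 9.
Next only 10 has its prerequisites met → 10.

7, 2, 4, 6, 3, 5, 1, 8, 9, 10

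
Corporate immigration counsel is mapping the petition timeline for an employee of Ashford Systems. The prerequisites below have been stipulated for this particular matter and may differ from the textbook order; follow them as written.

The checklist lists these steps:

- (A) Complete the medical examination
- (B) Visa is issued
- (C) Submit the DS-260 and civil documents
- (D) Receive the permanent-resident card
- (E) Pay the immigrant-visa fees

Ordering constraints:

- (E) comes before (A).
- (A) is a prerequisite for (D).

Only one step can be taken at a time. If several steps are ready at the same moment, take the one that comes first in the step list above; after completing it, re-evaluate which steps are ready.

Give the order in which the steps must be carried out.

(B), (C) and (E) have no prerequisites; (B) is listed earlier, so (B) is first.
(C) and (E) are both available; (C) is listed earlier → (C).
Next only (E) has its prerequisites met → (E).
(A) is the only step now ready → (A).
That leaves (D) as the only ready step → (D).

(B) → (C) → (E) → (A) → (D)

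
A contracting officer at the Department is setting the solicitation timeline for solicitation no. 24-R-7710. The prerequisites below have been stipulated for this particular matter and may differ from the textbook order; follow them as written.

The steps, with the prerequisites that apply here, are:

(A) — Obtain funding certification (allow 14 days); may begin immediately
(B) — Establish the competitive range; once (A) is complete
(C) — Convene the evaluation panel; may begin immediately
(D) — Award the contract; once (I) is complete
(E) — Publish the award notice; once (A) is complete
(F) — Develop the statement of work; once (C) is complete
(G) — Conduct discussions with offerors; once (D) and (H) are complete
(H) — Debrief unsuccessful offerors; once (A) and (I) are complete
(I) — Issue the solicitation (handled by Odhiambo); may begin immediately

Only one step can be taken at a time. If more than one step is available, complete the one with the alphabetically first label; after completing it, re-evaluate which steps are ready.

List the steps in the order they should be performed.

(A), (B), (C), (E), (F), (I), (D), (H), (G)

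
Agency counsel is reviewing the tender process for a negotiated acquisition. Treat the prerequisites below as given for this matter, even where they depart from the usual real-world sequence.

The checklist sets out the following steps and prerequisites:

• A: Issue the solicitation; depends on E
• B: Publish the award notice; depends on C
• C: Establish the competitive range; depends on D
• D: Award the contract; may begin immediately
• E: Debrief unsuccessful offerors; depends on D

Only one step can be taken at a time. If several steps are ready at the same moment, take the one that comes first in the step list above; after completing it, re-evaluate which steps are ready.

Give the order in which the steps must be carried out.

D, C, B, E, A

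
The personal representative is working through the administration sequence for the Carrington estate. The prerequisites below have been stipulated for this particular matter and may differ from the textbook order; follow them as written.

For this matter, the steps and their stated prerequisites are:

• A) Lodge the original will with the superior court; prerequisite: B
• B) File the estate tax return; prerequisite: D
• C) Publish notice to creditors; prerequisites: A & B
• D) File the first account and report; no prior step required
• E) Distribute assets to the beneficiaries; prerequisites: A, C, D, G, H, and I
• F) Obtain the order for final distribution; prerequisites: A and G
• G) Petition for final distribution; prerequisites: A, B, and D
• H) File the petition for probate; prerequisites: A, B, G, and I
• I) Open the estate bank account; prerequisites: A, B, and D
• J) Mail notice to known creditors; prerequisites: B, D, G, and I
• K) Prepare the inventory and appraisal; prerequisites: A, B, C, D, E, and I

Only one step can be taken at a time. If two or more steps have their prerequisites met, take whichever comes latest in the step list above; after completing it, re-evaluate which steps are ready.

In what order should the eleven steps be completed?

D → B → A → I → G → J → H → F → C → E → K

D has no prerequisites → D first.
Next only B has its prerequisites met → B.
A is the only step now ready → A.
Ready: I, G and C. I is listed later → I.
Ready: G and C. G is listed later → G.
Now J, H, F and C have their prerequisites met. J is listed later, so J next.
H, F and C are all available; H is listed later → H.
Ready: F and C. F is listed later → F.
C needed B and A, now all done → C.
That leaves E as the only ready step → E.
K needed I, E, D, C, B and A, now all done → K.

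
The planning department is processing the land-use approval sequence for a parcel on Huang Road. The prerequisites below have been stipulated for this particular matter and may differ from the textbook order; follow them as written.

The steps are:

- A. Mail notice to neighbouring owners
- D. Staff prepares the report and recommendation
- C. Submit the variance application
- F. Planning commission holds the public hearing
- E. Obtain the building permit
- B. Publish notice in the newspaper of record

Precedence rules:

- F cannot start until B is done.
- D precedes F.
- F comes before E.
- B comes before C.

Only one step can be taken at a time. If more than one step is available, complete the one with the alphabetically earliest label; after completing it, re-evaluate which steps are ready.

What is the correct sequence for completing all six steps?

A, B, C, D, F, E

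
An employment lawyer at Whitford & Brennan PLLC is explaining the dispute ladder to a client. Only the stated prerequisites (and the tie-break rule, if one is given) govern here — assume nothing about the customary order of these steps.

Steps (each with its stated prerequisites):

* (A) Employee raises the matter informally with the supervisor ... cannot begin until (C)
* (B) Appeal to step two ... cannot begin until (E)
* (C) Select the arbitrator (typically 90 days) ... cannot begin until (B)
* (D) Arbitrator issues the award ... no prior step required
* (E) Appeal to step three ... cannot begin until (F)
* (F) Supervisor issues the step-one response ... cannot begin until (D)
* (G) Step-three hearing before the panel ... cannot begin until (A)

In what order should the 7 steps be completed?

Only (D) has no prerequisites, so it is first.
That leaves (F) as the only ready step → (F).
That leaves (E) as the only ready step → (E).
Next only (B) has its prerequisites met → (B).
(C) needed (B), now all done → (C).
(A) needed (C), now all done → (A).
(G) needed (A), now all done → (G).

(D) (F) (E) (B) (C) (A) (G)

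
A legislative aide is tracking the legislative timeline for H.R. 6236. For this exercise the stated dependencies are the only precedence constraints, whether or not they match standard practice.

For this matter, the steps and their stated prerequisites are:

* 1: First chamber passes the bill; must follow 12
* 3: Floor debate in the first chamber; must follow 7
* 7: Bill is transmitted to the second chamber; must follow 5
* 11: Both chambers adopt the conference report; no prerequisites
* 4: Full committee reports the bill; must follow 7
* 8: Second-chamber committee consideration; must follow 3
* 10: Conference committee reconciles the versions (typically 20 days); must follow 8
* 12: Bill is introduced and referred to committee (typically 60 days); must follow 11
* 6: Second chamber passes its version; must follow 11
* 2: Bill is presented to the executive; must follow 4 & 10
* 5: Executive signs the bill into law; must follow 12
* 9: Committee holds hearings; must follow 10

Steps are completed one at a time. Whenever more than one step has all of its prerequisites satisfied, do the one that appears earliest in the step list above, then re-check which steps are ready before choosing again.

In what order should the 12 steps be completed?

11 12 1 6 5 7 3 4 8 10 2 9

11 has no prerequisites → 11 first.
12 and 6 are both available; 12 is listed earlier → 12.
1 and 5 now also ready, so the ready set is {1, 6, 5}; 1 is listed earlier → 1.
6 and 5 are both available; 6 is listed earlier → 6.
Next only 5 has its prerequisites met → 5.
That leaves 7 as the only ready step → 7.
Now 3 and 4 have their prerequisites met. 3 is listed earlier, so 3 next.
8 now also ready, so the ready set is {4, 8}; 4 is listed earlier → 4.
8 is the only step now ready → 8.
That leaves 10 as the only ready step → 10.
Now 2 and 9 have their prerequisites met. 2 is listed earlier, so 2 next.
9 is the only step now ready → 9.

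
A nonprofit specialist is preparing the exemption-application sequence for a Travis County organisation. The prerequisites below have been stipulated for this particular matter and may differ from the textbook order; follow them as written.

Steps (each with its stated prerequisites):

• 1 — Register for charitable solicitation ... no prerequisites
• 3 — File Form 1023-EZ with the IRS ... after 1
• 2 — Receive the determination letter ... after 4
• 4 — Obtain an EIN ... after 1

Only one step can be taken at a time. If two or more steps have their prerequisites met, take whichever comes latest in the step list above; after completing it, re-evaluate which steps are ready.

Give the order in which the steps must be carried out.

1, 4, 2, 3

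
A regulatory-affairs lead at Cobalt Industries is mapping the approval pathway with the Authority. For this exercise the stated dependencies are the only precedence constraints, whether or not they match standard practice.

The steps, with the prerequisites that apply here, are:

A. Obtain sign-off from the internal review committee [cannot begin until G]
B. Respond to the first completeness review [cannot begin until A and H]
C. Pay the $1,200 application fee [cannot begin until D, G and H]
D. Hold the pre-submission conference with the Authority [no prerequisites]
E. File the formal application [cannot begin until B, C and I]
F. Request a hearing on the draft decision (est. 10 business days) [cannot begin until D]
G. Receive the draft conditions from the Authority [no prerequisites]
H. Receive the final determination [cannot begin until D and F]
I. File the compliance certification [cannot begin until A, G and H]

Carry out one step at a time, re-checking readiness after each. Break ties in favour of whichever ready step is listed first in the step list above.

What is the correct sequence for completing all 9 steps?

D → F → G → A → H → B → C → I → E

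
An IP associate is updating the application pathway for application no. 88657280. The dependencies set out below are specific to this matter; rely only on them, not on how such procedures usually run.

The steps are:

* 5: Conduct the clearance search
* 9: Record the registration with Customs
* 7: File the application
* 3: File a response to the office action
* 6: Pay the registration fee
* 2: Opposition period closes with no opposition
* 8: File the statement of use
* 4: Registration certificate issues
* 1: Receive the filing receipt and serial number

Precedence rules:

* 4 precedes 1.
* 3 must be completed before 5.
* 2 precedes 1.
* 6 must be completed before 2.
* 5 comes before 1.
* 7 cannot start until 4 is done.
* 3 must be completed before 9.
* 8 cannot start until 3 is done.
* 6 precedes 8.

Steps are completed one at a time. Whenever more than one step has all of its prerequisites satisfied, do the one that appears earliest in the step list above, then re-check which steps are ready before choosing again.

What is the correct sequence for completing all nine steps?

3 5 9 6 2 8 4 7 1

3, 6 and 4 have no prerequisites; 3 is listed earlier, so 3 is first.
Now 5, 9, 6 and 4 have their prerequisites met. 5 is listed earlier, so 5 next.
Now 9, 6 and 4 have their prerequisites met. 9 is listed earlier, so 9 next.
Now 6 and 4 have their prerequisites met. 6 is listed earlier, so 6 next.
2 and 8 now also ready, so the ready set is {2, 8, 4}; 2 is listed earlier → 2.
Ready: 8 and 4. 8 is listed earlier → 8.
4 is the only step now ready → 4.
7 and 1 are both available; 7 is listed earlier → 7.
1 needed 5, 2 and 4, now all done → 1.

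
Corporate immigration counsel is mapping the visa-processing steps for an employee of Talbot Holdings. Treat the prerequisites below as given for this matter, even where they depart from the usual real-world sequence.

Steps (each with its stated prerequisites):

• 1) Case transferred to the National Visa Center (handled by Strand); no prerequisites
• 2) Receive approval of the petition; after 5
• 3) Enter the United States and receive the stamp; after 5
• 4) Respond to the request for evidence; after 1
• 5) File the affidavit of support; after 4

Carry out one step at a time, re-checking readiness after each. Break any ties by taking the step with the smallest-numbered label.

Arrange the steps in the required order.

1 → 4 → 5 → 2 → 3

Only 1 has no prerequisites, so it is first.
Next only 4 has its prerequisites met → 4.
5 needed 4, now all done → 5.
2 and 3 are both available; 2 has the earlier label → 2.
3 needed 5, now all done → 3.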